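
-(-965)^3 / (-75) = -35945285 / 3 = -11981761.67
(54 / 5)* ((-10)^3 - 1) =-54054 / 5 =-10810.80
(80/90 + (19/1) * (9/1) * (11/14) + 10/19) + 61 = 471073/2394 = 196.77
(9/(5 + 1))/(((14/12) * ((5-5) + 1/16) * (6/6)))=144/7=20.57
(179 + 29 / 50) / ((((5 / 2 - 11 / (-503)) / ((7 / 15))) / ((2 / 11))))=21076706 / 3488375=6.04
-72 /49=-1.47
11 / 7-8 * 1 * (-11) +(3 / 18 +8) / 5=19153 / 210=91.20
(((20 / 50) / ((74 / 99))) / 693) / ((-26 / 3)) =-3 / 33670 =-0.00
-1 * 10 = -10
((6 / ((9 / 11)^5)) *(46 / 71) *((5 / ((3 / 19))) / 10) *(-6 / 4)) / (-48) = 70379287 / 67079664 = 1.05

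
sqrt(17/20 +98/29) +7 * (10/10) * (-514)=-3598 +sqrt(355685)/290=-3595.94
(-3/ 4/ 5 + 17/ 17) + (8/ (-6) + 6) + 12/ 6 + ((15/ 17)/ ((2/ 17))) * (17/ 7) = 10807/ 420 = 25.73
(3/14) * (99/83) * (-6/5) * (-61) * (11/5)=597861/14525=41.16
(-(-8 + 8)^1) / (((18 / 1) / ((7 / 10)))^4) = 0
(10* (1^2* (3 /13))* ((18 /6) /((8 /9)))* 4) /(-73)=-405 /949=-0.43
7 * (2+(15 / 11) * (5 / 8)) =1757 / 88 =19.97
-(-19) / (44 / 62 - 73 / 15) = -8835 / 1933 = -4.57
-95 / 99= -0.96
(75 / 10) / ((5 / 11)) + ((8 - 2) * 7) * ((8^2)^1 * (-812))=-4365279 / 2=-2182639.50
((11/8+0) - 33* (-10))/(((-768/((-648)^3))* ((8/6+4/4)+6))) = 1408850091/100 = 14088500.91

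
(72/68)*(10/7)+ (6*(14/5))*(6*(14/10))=424332/2975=142.63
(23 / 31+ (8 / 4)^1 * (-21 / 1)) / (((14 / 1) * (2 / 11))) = -14069 / 868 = -16.21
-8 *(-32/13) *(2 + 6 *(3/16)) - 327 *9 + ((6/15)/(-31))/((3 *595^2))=-6166561450901/2140081125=-2881.46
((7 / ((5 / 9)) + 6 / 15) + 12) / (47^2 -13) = 25 / 2196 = 0.01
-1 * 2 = -2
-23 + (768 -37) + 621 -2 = 1327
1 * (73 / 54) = 73 / 54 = 1.35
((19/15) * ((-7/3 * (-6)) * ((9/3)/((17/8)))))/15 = 1.67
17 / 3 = 5.67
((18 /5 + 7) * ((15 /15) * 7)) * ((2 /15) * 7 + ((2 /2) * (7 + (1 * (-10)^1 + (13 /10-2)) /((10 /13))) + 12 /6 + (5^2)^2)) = 69119897 /1500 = 46079.93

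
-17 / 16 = -1.06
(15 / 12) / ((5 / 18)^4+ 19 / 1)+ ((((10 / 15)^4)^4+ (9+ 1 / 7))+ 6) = 9144316651706422 / 601198383035943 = 15.21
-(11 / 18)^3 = -1331 / 5832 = -0.23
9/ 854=0.01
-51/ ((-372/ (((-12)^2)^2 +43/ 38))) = 13396187/ 4712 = 2842.99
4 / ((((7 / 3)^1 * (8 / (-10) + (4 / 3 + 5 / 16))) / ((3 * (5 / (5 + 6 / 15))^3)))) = 5000000 / 1035909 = 4.83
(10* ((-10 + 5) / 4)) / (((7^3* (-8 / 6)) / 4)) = 0.11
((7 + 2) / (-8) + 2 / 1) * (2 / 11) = 7 / 44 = 0.16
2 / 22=1 / 11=0.09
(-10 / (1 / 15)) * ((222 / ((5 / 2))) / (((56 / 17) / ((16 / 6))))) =-10782.86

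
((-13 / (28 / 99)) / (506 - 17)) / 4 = -429 / 18256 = -0.02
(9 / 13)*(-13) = -9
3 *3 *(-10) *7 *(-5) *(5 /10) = 1575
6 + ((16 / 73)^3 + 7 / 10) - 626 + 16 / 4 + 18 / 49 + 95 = -99106686999 / 190618330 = -519.92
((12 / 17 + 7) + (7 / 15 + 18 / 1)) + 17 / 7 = 28.60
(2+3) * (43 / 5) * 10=430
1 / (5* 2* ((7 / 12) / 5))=6 / 7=0.86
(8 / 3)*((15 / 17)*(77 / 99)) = 280 / 153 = 1.83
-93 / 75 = -1.24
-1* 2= -2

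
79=79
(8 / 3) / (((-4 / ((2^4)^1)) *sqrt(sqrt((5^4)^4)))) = -32 / 1875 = -0.02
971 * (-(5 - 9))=3884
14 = 14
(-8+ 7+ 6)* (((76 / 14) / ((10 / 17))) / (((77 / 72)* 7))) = 23256 / 3773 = 6.16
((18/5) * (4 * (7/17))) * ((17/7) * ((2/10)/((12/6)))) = 1.44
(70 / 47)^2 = 4900 / 2209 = 2.22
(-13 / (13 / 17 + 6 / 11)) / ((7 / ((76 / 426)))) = -92378 / 365295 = -0.25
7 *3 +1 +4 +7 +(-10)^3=-967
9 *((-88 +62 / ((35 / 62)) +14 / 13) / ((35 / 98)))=187596 / 325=577.22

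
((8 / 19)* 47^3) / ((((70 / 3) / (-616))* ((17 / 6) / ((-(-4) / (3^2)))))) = -292365568 / 1615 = -181031.31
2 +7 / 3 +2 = 19 / 3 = 6.33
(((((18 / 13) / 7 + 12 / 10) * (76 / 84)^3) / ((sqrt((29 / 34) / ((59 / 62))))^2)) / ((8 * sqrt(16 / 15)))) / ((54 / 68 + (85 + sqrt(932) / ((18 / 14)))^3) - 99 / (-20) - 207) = -307501245373778474940 * sqrt(3495) / 72714090400227994112054472449 + 94291268932261558898829 * sqrt(15) / 1017997265603191917568762614286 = 0.00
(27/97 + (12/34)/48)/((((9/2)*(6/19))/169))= 12102259/356184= 33.98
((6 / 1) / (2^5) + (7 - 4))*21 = 1071 / 16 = 66.94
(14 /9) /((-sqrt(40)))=-7 * sqrt(10) /90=-0.25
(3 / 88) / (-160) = -3 / 14080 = -0.00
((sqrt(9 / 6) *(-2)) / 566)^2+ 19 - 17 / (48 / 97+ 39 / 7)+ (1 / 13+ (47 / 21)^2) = 26834969435923 / 1260826550802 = 21.28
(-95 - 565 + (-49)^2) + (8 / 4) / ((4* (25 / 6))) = 43528 / 25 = 1741.12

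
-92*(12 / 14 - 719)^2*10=-474470830.20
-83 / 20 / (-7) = 83 / 140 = 0.59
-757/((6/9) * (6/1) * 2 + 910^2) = -757/828108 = -0.00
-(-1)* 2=2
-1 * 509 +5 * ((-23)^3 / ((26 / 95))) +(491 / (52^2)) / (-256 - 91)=-209041869683 / 938288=-222790.73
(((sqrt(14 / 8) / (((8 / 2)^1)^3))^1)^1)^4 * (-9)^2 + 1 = 268439425 / 268435456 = 1.00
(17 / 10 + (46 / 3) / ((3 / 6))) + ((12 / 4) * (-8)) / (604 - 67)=32.32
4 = 4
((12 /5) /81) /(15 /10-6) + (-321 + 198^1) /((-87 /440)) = 21918368 /35235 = 622.06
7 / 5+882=4417 / 5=883.40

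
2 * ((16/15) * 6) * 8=512/5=102.40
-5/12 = -0.42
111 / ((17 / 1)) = 111 / 17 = 6.53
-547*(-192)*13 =1365312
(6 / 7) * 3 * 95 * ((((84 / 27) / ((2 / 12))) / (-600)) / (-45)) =38 / 225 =0.17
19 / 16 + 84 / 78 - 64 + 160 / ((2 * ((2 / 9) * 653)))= -8310293 / 135824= -61.18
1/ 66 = 0.02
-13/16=-0.81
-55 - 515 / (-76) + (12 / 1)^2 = 7279 / 76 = 95.78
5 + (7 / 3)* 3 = 12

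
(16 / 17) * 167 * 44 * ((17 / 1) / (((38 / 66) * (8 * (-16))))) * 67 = -4061607 / 38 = -106884.39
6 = 6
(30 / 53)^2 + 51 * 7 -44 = 880117 / 2809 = 313.32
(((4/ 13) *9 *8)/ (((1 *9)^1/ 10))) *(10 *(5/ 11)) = 16000/ 143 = 111.89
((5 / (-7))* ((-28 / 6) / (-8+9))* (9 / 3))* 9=90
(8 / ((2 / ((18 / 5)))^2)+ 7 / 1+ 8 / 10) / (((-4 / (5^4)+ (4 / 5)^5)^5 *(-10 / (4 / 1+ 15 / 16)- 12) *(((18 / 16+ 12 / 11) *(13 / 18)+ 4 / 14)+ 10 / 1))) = -183390462398529052734375 / 3103554891399079075072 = -59.09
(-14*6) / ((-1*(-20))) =-4.20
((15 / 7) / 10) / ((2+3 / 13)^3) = 6591 / 341446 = 0.02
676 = 676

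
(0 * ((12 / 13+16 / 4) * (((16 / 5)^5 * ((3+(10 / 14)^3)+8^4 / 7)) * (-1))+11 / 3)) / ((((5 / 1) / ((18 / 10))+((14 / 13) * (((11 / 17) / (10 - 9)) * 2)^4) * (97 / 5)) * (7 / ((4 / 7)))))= 0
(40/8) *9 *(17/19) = 765/19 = 40.26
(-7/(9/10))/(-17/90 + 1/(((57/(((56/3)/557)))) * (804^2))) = 74823662025/1817146069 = 41.18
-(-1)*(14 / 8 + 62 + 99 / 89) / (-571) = -23091 / 203276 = -0.11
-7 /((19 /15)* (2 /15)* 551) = -1575 /20938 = -0.08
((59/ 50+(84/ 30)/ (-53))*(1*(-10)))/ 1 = -2987/ 265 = -11.27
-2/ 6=-1/ 3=-0.33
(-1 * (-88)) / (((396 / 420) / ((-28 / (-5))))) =1568 / 3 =522.67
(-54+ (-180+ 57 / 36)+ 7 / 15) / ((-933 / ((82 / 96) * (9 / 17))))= 190199 / 1691840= 0.11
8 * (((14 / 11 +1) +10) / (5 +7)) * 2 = 180 / 11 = 16.36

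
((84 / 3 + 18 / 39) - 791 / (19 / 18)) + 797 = 18795 / 247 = 76.09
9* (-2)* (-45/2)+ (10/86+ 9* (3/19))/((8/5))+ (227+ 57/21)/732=141732568/348859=406.27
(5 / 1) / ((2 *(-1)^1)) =-5 / 2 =-2.50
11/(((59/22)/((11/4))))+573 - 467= 13839/118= 117.28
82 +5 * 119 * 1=677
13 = 13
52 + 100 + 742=894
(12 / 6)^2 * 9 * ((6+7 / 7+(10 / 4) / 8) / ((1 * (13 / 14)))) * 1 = 567 / 2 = 283.50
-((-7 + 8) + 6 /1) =-7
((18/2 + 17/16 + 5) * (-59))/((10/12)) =-1066.42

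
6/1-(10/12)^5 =43531/7776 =5.60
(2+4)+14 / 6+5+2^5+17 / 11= 1547 / 33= 46.88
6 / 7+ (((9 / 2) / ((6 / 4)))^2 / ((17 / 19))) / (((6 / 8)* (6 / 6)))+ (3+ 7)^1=2888 / 119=24.27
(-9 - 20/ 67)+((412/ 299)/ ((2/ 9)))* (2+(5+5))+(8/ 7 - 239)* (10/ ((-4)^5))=4841525701/ 71798272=67.43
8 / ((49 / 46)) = 368 / 49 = 7.51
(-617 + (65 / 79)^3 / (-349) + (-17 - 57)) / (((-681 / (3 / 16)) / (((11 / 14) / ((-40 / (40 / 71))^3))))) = -653955867543 / 1565761560268860304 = -0.00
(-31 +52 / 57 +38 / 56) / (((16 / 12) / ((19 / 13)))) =-46937 / 1456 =-32.24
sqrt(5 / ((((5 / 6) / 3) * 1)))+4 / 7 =4 / 7+3 * sqrt(2) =4.81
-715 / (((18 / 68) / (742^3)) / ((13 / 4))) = -32276024440660 / 9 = -3586224937851.11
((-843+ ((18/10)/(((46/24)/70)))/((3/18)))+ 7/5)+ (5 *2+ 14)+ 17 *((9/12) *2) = -91463/230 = -397.67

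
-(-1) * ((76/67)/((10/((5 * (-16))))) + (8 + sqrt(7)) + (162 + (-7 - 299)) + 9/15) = -48399/335 + sqrt(7) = -141.83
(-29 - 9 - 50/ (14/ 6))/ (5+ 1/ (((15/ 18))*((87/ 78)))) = -60320/ 6167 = -9.78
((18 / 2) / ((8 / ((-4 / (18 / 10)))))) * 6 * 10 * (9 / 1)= -1350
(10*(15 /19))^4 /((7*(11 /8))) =4050000000 /10034717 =403.60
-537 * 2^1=-1074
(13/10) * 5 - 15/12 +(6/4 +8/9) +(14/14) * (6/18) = 287/36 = 7.97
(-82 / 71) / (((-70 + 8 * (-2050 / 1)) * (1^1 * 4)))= 41 / 2338740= 0.00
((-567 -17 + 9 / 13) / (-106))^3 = 436036824287 / 2616662152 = 166.64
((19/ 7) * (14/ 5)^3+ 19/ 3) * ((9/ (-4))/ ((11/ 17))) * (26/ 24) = -5462899/ 22000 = -248.31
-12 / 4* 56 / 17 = -168 / 17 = -9.88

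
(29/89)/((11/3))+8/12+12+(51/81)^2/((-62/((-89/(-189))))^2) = 1250018935634167/97997998875084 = 12.76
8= 8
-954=-954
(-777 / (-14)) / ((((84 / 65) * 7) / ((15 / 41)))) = 2.24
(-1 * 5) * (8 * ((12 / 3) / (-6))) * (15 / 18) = 200 / 9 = 22.22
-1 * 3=-3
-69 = -69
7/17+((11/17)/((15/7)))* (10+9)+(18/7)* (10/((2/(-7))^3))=-559139/510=-1096.35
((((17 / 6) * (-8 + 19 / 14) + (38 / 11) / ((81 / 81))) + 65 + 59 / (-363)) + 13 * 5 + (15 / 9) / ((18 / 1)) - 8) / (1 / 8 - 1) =-19495946 / 160083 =-121.79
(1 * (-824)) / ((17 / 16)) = -13184 / 17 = -775.53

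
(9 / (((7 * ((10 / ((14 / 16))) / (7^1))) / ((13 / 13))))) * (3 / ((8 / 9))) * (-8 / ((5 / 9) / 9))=-137781 / 400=-344.45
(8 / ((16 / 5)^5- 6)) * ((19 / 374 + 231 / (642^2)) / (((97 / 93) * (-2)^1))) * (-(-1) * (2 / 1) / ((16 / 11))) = -127834796875 / 155539984113808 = -0.00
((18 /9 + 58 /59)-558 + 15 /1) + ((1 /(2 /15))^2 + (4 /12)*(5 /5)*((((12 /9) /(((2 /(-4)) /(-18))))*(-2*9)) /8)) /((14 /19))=-1693415 /3304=-512.53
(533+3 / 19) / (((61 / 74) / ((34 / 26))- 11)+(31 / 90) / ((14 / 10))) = -52.66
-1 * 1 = -1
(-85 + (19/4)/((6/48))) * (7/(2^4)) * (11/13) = -3619/208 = -17.40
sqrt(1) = 1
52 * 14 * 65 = 47320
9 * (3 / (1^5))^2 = 81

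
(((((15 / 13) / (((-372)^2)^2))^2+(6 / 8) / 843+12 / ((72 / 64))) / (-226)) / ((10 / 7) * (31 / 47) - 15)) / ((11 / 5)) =6791330682397071373110707257 / 4449763109173073093174594764800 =0.00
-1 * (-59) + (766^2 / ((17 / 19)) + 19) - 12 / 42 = 78047796 / 119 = 655863.83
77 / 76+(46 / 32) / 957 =295193 / 290928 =1.01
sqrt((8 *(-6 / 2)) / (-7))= 2 *sqrt(42) / 7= 1.85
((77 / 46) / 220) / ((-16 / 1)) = -7 / 14720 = -0.00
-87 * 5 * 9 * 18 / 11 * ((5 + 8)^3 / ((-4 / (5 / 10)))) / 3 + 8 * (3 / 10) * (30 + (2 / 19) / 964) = 590849731299 / 1007380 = 586521.20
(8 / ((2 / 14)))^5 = 550731776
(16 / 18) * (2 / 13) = 16 / 117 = 0.14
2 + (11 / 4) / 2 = 3.38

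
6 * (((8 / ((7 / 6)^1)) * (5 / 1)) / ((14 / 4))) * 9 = 25920 / 49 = 528.98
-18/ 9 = -2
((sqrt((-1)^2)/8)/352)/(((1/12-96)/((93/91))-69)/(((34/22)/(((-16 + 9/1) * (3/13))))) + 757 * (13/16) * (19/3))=6851/78435607888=0.00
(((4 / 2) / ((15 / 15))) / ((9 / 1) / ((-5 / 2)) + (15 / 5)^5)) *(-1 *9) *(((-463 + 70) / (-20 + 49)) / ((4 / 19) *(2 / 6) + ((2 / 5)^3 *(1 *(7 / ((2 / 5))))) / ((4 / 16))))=147375 / 658126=0.22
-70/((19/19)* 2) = -35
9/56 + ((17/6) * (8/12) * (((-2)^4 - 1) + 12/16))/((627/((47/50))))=90113/438900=0.21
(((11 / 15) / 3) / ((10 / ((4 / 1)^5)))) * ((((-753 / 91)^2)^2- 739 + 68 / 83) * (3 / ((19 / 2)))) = 31223.87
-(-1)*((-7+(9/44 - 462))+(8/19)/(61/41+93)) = -759128265/1619332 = -468.79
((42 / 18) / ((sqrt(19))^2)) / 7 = 1 / 57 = 0.02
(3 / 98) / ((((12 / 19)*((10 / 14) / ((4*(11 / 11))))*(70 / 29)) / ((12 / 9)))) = 551 / 3675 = 0.15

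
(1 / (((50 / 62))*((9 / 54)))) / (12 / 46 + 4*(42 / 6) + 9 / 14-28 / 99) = 5929308 / 22809425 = 0.26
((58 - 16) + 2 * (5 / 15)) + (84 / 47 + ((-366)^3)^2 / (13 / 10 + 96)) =3389265766529509324 / 137193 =24704363681306.69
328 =328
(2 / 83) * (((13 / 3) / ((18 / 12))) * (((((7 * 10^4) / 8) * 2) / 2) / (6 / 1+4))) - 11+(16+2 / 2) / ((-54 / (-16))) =123137 / 2241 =54.95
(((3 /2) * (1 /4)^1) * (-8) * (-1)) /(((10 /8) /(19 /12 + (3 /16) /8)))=617 /160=3.86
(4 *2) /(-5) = -8 /5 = -1.60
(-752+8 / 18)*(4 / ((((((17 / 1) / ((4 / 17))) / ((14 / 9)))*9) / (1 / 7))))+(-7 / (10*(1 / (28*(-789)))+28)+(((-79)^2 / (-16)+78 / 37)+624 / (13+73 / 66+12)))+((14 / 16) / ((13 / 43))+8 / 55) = -35793587016647296753 / 98798276824481520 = -362.29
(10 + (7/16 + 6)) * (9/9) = 263/16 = 16.44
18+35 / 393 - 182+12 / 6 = -63631 / 393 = -161.91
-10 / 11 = -0.91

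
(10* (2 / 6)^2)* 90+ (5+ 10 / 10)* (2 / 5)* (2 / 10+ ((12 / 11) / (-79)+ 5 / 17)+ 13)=48881176 / 369325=132.35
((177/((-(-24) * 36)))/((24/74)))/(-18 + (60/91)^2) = -18077423/502702848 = -0.04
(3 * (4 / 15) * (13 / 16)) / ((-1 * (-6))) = 13 / 120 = 0.11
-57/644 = -0.09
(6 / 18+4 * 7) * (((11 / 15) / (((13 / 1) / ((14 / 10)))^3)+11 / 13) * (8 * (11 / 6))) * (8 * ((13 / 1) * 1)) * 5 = 20880557632 / 114075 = 183042.36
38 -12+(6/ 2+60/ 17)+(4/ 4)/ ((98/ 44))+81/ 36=117381/ 3332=35.23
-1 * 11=-11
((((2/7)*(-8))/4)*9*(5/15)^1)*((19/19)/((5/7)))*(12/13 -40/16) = 246/65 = 3.78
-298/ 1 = -298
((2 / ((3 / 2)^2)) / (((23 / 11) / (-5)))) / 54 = -0.04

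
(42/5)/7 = 6/5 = 1.20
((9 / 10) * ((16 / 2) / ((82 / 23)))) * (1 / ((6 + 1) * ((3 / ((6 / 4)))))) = 207 / 1435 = 0.14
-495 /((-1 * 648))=55 /72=0.76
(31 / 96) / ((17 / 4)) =31 / 408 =0.08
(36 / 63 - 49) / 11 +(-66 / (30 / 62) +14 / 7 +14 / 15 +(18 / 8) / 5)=-634877 / 4620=-137.42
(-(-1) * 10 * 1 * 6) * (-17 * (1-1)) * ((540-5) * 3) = 0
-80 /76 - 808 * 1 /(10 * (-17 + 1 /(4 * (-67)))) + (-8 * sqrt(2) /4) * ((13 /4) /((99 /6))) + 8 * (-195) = -673745932 /432915 - 13 * sqrt(2) /33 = -1556.86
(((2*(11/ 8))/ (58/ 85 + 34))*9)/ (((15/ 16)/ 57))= 43.39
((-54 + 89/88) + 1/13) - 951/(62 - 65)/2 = 120793/1144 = 105.59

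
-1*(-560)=560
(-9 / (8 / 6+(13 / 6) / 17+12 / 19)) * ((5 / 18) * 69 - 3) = -281979 / 4055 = -69.54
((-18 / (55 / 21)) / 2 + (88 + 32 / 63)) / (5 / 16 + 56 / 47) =221669296 / 3918915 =56.56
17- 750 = -733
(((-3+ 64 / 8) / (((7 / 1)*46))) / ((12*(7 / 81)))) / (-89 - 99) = -135 / 1695008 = -0.00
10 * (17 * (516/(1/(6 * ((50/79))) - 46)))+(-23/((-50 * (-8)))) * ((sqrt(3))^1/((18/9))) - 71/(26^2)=-17790590191/9275396 - 23 * sqrt(3)/800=-1918.09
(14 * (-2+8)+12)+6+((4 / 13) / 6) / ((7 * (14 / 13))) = 14995 / 147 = 102.01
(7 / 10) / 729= 7 / 7290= 0.00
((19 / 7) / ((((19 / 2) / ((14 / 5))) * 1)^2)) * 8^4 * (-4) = -1835008 / 475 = -3863.17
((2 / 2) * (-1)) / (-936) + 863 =807769 / 936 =863.00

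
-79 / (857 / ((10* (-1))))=790 / 857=0.92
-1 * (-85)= 85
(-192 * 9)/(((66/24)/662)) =-4575744/11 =-415976.73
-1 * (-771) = 771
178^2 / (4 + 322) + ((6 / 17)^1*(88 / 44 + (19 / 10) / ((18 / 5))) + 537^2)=4796053711 / 16626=288467.08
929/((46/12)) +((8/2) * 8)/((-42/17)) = 110798/483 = 229.40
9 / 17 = 0.53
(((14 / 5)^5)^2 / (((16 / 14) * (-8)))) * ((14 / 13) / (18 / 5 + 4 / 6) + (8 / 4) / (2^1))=-1030187233103 / 253906250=-4057.35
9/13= 0.69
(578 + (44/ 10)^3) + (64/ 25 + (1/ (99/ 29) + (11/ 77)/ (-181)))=10442863894/ 15679125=666.04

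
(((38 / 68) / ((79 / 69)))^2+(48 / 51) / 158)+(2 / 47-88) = -87.71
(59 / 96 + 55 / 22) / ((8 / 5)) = 1495 / 768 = 1.95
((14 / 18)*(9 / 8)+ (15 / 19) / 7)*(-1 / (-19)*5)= 5255 / 20216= 0.26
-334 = -334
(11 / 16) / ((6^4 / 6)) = 11 / 3456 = 0.00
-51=-51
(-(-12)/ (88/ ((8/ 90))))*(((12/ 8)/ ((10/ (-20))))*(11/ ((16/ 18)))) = -9/ 20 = -0.45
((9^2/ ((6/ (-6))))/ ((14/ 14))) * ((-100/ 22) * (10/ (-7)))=-40500/ 77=-525.97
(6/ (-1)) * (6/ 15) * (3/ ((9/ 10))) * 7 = -56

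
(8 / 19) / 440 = 0.00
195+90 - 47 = 238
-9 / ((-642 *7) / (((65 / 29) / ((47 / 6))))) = 585 / 1020887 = 0.00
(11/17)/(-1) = -11/17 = -0.65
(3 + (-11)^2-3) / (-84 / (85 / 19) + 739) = 10285 / 61219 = 0.17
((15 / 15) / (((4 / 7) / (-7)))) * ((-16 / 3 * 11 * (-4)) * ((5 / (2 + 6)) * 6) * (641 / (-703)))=6909980 / 703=9829.27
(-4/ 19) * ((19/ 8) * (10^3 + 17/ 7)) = -7017/ 14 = -501.21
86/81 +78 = 6404/81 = 79.06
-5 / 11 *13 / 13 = -5 / 11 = -0.45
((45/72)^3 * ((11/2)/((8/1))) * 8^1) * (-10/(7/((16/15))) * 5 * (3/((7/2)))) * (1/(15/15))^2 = -6875/784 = -8.77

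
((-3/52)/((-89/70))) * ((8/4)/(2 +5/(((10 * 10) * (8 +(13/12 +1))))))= 63525/1403441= 0.05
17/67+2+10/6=788/201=3.92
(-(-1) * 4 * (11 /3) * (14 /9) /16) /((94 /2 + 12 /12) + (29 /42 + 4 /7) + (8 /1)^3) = 49 /19287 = 0.00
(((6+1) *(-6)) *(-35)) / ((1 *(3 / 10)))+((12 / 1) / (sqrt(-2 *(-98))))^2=4900.73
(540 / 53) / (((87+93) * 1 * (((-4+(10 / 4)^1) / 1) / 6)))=-12 / 53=-0.23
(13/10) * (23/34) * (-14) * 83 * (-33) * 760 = 435687252/17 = 25628661.88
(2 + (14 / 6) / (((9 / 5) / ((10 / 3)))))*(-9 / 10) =-256 / 45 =-5.69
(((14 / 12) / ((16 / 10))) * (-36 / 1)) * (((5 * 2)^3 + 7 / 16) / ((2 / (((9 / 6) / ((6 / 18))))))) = -15126615 / 256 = -59088.34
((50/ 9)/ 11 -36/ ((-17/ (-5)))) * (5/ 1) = -84850/ 1683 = -50.42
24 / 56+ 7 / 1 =52 / 7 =7.43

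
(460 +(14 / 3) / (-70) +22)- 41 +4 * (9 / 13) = 86522 / 195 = 443.70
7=7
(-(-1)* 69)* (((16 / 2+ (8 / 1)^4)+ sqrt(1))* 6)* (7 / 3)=3965430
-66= -66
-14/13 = -1.08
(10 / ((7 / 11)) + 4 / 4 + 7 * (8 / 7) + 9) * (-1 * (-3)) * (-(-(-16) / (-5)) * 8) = 90624 / 35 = 2589.26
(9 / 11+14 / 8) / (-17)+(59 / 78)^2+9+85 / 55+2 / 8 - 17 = -6579887 / 1137708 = -5.78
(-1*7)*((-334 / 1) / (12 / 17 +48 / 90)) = 1886.68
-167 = -167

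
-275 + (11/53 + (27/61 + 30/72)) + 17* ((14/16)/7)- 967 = -96121603/77592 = -1238.81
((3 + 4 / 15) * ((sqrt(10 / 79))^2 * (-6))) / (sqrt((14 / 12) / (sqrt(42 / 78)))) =-28 * sqrt(6) * 91^(3 / 4) / 1027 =-1.97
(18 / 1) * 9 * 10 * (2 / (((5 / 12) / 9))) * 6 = 419904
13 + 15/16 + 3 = 271/16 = 16.94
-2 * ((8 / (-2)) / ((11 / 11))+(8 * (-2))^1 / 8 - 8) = 28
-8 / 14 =-4 / 7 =-0.57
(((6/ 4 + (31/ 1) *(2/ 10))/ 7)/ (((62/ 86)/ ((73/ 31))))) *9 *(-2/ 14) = -310761/ 67270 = -4.62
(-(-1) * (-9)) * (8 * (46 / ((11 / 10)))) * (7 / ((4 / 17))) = -985320 / 11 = -89574.55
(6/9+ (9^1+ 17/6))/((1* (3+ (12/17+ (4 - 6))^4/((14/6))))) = 14616175/4913418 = 2.97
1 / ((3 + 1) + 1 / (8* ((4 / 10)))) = 16 / 69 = 0.23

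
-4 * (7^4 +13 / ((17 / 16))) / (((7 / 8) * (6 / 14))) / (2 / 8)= -102964.71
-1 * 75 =-75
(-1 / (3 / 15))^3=-125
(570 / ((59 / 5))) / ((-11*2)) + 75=47250 / 649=72.80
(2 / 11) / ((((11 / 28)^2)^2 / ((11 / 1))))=1229312 / 14641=83.96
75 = 75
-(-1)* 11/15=11/15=0.73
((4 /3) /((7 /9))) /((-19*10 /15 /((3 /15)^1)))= -18 /665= -0.03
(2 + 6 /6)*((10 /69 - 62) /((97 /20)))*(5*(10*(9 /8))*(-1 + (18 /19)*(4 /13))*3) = 25987500 /5681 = 4574.46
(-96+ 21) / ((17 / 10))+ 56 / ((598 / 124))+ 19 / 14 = -2216587 / 71162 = -31.15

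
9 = 9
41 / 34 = 1.21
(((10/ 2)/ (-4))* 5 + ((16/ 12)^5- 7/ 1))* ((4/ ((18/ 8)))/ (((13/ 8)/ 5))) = -1405280/ 28431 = -49.43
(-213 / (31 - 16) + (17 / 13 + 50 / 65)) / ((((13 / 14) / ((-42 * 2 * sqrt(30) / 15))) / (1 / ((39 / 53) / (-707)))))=-11574642016 * sqrt(30) / 164775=-384748.45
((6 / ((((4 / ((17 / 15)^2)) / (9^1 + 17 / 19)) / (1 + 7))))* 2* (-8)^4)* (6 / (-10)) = -1780350976 / 2375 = -749621.46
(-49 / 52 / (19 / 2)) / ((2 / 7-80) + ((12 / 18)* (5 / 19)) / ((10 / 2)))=1029 / 826592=0.00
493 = 493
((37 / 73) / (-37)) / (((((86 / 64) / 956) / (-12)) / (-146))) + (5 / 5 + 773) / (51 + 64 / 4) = -49158654 / 2881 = -17063.05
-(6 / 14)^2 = -9 / 49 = -0.18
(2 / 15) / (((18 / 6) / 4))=8 / 45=0.18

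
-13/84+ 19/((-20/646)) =-257819/420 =-613.85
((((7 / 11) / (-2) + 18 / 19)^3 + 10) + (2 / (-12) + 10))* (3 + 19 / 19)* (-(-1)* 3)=4400134945 / 18258658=240.99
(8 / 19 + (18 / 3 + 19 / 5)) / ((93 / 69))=22333 / 2945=7.58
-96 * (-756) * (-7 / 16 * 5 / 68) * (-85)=198450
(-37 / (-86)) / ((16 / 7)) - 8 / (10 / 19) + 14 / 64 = -6361 / 430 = -14.79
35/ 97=0.36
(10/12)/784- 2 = -9403/4704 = -2.00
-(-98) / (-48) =-2.04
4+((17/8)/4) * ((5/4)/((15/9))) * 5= 767/128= 5.99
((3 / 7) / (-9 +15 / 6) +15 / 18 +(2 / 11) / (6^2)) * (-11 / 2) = -6959 / 1638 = -4.25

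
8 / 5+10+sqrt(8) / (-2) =58 / 5 - sqrt(2) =10.19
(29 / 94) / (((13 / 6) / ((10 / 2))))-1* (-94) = 57869 / 611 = 94.71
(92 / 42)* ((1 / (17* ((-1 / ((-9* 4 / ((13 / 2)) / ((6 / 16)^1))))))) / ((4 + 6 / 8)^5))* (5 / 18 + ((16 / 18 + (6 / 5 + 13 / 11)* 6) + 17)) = 16144990208 / 632036650245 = 0.03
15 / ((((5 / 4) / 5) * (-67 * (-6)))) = 0.15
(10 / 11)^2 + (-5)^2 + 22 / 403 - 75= -2395188 / 48763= -49.12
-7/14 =-1/2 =-0.50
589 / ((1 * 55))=589 / 55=10.71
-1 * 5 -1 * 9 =-14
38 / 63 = 0.60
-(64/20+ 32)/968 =-2/55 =-0.04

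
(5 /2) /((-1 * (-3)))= 5 /6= 0.83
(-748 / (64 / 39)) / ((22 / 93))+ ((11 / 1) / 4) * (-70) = -67819 / 32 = -2119.34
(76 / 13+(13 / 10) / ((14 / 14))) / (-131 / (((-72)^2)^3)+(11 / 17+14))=1100093549838336 / 2254798214777485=0.49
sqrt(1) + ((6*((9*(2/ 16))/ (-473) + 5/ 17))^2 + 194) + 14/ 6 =200.40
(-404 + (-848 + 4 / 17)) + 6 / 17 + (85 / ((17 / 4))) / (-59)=-1251.75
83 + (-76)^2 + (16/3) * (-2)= 17545/3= 5848.33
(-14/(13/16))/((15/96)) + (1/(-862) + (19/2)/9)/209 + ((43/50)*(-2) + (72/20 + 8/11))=-28367585969/263481075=-107.66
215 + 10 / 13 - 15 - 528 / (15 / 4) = 3898 / 65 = 59.97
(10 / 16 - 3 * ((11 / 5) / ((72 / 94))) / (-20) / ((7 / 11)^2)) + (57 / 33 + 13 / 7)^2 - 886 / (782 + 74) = 10278762029 / 761283600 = 13.50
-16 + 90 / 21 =-82 / 7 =-11.71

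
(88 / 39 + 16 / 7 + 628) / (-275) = -172684 / 75075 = -2.30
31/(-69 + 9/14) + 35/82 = -2093/78474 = -0.03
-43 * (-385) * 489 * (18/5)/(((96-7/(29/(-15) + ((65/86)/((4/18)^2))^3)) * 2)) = 168694481607497461/1111354781216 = 151791.75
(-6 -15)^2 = 441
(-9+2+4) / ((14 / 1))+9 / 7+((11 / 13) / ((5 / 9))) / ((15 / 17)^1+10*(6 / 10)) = 15293 / 11830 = 1.29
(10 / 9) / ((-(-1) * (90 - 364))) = -5 / 1233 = -0.00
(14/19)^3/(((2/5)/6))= 41160/6859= 6.00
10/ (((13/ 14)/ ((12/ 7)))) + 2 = 266/ 13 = 20.46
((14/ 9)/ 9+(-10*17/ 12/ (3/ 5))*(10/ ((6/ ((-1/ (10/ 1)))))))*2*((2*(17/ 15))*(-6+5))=-22627/ 1215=-18.62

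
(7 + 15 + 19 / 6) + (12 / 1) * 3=367 / 6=61.17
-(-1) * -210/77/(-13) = 30/143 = 0.21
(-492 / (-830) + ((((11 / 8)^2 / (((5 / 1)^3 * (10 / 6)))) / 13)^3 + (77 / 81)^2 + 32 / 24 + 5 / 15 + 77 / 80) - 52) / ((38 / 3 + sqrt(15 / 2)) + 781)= -8728121857133469422811642059 / 144694001158787808000000000000 + 3665737865238752382533239 * sqrt(30) / 96462667439191872000000000000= -0.06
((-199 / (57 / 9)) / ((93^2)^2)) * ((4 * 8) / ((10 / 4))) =-12736 / 2368831365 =-0.00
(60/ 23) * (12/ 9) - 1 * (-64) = 1552/ 23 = 67.48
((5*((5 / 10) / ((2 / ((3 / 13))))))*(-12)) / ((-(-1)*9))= -5 / 13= -0.38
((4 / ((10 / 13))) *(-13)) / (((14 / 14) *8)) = -169 / 20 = -8.45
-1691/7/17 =-14.21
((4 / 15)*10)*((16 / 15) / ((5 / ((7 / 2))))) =448 / 225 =1.99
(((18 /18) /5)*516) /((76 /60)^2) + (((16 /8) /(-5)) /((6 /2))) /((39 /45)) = 301138 /4693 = 64.17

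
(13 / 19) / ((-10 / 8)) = -52 / 95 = -0.55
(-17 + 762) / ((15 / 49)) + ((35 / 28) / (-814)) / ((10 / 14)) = 23772035 / 9768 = 2433.66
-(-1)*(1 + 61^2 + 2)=3724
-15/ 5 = -3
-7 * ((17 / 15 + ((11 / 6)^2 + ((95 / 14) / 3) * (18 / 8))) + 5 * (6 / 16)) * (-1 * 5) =7219 / 18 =401.06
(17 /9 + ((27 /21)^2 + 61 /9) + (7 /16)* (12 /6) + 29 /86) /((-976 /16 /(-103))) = 60064141 /3084648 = 19.47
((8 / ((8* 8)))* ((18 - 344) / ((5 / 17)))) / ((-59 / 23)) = 63733 / 1180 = 54.01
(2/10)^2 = 1/25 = 0.04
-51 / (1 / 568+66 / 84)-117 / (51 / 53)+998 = 43201577 / 53227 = 811.65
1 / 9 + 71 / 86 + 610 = 472865 / 774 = 610.94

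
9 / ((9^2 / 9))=1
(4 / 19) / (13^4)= 4 / 542659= 0.00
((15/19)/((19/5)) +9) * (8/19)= 26592/6859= 3.88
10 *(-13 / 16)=-65 / 8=-8.12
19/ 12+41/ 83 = 2069/ 996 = 2.08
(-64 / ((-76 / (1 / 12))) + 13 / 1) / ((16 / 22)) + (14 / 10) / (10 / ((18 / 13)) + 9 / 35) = 18.16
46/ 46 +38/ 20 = 29/ 10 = 2.90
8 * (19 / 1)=152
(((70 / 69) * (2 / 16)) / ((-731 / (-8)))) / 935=14 / 9432093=0.00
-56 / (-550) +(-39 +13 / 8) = -82001 / 2200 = -37.27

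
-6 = -6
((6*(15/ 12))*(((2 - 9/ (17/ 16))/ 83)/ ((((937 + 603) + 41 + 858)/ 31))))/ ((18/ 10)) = -42625/ 10324287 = -0.00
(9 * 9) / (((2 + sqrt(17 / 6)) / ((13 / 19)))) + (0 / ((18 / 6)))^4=12636 / 133 - 1053 * sqrt(102) / 133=15.05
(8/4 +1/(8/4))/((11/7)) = 35/22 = 1.59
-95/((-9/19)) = 1805/9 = 200.56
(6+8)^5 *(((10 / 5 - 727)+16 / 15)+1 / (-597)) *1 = -1162208621504 / 2985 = -389349621.94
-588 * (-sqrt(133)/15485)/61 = 0.01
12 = 12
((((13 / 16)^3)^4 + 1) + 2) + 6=2556572875518385 / 281474976710656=9.08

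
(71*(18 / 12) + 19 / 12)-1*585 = -5723 / 12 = -476.92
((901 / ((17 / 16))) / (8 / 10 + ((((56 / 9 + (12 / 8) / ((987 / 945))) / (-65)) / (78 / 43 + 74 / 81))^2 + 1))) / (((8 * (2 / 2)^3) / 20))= 19786013000000000 / 16816860289089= 1176.56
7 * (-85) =-595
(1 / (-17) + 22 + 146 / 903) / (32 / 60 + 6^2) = 1696505 / 2804116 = 0.61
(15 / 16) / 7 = 15 / 112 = 0.13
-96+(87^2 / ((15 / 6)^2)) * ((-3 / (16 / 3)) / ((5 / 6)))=-228363 / 250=-913.45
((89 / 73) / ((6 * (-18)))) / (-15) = 89 / 118260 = 0.00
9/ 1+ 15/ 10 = 21/ 2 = 10.50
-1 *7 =-7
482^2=232324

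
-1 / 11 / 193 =-1 / 2123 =-0.00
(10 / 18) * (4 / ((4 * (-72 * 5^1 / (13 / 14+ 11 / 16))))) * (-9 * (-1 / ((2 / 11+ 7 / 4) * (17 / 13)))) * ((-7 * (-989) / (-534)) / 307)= 25598287 / 68224438080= 0.00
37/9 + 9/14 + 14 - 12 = 851/126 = 6.75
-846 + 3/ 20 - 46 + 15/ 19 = -338603/ 380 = -891.06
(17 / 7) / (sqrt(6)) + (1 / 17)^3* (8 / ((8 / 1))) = 1 / 4913 + 17* sqrt(6) / 42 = 0.99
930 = 930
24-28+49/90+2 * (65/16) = 1681/360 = 4.67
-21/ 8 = -2.62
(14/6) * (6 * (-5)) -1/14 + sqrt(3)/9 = -981/14 + sqrt(3)/9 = -69.88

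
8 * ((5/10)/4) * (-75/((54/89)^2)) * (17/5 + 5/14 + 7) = -9940855/4536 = -2191.55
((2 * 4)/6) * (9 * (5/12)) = 5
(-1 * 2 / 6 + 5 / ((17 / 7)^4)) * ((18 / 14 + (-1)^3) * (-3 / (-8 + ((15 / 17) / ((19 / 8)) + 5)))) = -1805228 / 29197959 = -0.06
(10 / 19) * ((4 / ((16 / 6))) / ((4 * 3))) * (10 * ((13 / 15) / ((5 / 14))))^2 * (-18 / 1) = -66248 / 95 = -697.35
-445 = -445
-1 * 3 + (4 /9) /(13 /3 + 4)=-221 /75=-2.95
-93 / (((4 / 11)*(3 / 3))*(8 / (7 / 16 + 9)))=-154473 / 512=-301.71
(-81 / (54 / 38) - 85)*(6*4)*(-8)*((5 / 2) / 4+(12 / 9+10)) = 326032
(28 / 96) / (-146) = -7 / 3504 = -0.00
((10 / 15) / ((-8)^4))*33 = 11 / 2048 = 0.01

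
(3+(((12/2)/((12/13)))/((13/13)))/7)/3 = 55/42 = 1.31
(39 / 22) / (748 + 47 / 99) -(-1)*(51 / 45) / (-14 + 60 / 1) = 690389 / 25564155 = 0.03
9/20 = 0.45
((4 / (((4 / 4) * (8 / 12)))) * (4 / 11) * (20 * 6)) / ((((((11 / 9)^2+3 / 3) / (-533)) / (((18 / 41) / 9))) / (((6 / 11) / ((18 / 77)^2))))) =-2751840 / 101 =-27245.94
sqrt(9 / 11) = 3 *sqrt(11) / 11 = 0.90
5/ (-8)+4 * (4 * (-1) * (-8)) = 1019/ 8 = 127.38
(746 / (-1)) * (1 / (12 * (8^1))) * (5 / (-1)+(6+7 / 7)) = -373 / 24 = -15.54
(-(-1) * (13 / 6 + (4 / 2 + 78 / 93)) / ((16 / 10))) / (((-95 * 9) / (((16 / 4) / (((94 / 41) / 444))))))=-74333 / 26226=-2.83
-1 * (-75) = 75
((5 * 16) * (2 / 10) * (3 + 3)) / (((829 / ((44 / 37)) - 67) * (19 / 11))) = 46464 / 526775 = 0.09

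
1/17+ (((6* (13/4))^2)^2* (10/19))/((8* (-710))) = -39155825/2935424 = -13.34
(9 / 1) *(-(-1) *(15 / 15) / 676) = 9 / 676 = 0.01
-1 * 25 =-25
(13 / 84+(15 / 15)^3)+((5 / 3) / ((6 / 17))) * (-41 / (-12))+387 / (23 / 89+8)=3394831 / 52920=64.15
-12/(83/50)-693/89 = -110919/7387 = -15.02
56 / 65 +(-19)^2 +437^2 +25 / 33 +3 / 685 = 56225667538 / 293865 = 191331.62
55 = 55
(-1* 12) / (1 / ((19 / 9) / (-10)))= 38 / 15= 2.53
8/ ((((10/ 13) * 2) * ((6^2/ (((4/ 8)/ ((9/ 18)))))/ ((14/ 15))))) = 91/ 675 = 0.13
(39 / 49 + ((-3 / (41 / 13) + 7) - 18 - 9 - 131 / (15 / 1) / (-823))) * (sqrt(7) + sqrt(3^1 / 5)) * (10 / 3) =-229.67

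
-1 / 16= -0.06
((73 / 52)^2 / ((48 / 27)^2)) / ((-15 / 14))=-1007181 / 1730560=-0.58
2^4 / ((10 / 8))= 64 / 5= 12.80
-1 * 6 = -6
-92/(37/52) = -4784/37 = -129.30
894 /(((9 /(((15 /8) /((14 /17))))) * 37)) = 12665 /2072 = 6.11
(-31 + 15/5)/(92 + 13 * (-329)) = 28/4185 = 0.01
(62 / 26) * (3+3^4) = 2604 / 13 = 200.31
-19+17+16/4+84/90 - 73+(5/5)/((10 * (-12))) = -2803/40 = -70.08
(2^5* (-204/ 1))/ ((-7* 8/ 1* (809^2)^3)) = 816/ 1962407385606966487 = 0.00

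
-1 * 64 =-64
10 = 10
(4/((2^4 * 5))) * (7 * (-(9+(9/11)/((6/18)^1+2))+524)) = 9907/55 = 180.13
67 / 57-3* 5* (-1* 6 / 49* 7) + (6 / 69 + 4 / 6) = 45231 / 3059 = 14.79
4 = 4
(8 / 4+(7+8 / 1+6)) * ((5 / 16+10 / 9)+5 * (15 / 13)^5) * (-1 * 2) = -14325896495 / 26733096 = -535.89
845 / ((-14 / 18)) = -7605 / 7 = -1086.43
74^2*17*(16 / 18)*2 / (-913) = -1489472 / 8217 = -181.27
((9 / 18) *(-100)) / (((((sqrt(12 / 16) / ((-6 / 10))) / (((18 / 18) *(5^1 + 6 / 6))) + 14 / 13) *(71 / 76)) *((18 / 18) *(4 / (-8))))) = 77064000 *sqrt(3) / 5711737 + 597542400 / 5711737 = 127.99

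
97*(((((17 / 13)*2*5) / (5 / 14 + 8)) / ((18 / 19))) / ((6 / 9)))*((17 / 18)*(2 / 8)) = 18641945 / 328536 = 56.74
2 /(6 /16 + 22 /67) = 1072 /377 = 2.84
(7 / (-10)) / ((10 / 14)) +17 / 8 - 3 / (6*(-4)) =127 / 100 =1.27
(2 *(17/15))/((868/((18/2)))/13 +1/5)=1326/4457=0.30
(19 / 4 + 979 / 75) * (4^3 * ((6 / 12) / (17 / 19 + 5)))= 14497 / 150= 96.65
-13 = -13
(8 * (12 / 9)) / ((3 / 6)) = 64 / 3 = 21.33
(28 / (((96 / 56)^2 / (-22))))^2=14235529 / 324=43936.82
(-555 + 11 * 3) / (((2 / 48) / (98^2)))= -120318912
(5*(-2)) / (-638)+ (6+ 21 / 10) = 25889 / 3190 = 8.12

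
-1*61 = -61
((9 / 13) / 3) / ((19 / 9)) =27 / 247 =0.11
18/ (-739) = -18/ 739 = -0.02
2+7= 9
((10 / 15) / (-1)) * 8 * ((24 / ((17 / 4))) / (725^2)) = -512 / 8935625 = -0.00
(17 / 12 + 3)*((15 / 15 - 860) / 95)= -45527 / 1140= -39.94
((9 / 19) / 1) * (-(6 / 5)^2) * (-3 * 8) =7776 / 475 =16.37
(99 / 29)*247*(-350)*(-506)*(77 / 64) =83364556275 / 464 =179664991.97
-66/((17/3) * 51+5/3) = -99/436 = -0.23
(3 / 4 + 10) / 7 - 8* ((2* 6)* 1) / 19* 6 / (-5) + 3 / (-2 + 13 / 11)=31379 / 7980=3.93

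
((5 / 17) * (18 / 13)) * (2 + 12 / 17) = 4140 / 3757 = 1.10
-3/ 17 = -0.18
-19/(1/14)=-266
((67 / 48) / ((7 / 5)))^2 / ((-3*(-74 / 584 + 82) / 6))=-8192425 / 337375584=-0.02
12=12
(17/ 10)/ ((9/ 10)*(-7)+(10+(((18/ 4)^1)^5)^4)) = 8912896/ 60788327295304042661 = 0.00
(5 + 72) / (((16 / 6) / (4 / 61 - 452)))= -796026 / 61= -13049.61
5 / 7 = 0.71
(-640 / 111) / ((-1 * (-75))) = -128 / 1665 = -0.08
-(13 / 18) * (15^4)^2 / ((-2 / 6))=11105859375 / 2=5552929687.50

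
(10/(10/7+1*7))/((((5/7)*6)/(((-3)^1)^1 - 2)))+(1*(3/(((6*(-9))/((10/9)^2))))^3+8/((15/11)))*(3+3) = 1288185469367/38096348085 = 33.81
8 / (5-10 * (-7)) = 8 / 75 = 0.11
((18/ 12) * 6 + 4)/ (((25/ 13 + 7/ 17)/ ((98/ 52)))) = 10.49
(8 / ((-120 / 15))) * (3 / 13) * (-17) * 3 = 153 / 13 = 11.77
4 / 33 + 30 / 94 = 683 / 1551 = 0.44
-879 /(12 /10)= -1465 /2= -732.50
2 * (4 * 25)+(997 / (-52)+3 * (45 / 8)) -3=20249 / 104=194.70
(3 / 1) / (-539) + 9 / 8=4827 / 4312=1.12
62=62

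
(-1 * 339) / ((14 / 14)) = -339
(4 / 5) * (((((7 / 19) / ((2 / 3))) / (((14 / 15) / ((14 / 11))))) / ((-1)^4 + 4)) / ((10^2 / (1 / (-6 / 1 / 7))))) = -147 / 104500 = -0.00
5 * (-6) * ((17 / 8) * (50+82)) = -8415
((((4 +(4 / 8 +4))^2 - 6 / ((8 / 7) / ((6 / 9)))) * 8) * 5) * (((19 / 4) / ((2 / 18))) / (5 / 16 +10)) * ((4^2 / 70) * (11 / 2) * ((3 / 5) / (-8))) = -7524 / 7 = -1074.86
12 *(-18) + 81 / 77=-16551 / 77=-214.95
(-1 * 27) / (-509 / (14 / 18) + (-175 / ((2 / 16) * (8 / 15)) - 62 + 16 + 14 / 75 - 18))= 0.01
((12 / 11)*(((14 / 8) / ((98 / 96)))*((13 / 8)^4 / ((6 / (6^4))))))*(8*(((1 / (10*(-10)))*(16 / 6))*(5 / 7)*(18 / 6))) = -6940323 / 5390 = -1287.63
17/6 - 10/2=-13/6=-2.17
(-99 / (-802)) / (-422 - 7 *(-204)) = 99 / 806812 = 0.00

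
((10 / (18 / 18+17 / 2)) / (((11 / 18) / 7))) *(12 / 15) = 2016 / 209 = 9.65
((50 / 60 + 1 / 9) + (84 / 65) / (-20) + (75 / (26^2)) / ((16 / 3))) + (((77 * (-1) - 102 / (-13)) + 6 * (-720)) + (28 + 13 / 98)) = -519928680527 / 119246400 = -4360.12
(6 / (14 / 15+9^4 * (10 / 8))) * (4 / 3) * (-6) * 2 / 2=-0.01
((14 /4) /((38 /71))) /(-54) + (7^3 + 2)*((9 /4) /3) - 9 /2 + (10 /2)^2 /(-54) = 347015 /1368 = 253.67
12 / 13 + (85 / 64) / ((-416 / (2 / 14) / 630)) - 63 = -63861 / 1024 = -62.36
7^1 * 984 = 6888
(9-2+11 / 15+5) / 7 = 191 / 105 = 1.82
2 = 2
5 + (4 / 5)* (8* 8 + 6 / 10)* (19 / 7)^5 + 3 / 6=6402861741 / 840350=7619.28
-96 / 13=-7.38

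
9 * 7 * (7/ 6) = 147/ 2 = 73.50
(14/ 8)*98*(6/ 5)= 1029/ 5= 205.80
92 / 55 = 1.67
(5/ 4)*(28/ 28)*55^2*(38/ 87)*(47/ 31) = 13506625/ 5394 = 2504.01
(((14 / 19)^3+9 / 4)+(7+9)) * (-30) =-7675245 / 13718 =-559.50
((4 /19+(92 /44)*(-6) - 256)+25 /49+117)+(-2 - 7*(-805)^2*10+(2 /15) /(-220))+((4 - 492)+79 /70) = -34841717466338 /768075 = -45362389.70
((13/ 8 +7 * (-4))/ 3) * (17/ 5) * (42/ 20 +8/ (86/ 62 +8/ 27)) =-115440421/ 563600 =-204.83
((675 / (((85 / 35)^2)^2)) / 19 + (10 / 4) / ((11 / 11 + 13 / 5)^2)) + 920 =947294267615 / 1028310552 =921.21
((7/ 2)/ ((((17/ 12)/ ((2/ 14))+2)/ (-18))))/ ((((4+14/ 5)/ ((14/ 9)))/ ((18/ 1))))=-52920/ 2431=-21.77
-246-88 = -334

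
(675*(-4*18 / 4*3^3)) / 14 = -164025 / 7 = -23432.14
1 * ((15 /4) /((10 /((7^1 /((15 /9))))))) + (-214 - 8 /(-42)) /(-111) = 3.50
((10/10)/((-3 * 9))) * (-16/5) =16/135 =0.12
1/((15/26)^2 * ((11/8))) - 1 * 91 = -219817/2475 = -88.81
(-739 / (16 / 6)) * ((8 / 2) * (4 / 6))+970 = 231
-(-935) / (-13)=-935 / 13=-71.92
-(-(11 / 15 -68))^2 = -1018081 / 225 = -4524.80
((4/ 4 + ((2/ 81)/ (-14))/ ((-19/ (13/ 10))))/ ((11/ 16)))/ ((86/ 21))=430972/ 1213245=0.36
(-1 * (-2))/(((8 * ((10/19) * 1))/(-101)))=-1919/40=-47.98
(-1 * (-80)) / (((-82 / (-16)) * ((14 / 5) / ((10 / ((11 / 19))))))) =304000 / 3157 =96.29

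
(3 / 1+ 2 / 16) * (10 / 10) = 25 / 8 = 3.12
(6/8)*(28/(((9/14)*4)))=49/6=8.17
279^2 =77841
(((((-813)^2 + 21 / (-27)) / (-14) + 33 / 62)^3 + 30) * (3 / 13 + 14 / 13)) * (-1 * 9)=106607702288469212534306215 / 86079068712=1238485776898366.74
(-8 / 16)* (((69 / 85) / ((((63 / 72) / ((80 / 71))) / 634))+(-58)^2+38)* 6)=-12194.22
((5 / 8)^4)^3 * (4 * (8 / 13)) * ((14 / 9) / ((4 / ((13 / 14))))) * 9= 244140625 / 8589934592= 0.03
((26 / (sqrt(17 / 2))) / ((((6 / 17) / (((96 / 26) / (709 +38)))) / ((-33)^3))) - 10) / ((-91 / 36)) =360 / 91 +2299968 * sqrt(34) / 7553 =1779.54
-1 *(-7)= 7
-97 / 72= -1.35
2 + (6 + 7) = 15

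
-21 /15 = -7 /5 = -1.40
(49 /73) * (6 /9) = 98 /219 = 0.45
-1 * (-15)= 15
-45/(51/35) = -525/17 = -30.88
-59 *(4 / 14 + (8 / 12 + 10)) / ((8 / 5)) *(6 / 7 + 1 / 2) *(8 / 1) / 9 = -644575 / 1323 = -487.21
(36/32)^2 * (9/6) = 243/128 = 1.90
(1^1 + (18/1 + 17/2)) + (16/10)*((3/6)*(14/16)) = 141/5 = 28.20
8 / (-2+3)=8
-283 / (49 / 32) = -9056 / 49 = -184.82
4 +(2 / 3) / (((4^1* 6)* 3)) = 433 / 108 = 4.01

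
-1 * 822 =-822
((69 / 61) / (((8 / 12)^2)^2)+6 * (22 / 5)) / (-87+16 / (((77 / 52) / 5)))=-12071829 / 12390320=-0.97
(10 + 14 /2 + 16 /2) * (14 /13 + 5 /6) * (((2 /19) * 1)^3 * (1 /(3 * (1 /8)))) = 119200 /802503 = 0.15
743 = 743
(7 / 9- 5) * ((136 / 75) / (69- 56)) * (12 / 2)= -10336 / 2925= -3.53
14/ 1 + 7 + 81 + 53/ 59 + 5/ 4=24579/ 236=104.15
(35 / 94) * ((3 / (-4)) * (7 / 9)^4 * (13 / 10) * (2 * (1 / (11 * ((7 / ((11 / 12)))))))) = -31213 / 9867744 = -0.00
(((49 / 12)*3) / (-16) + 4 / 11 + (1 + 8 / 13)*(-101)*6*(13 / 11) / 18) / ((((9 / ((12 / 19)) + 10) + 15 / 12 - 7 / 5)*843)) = -75885 / 23837792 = -0.00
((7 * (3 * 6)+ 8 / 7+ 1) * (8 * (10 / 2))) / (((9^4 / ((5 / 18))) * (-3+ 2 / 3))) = -29900 / 321489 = -0.09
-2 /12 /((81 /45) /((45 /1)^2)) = -375 /2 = -187.50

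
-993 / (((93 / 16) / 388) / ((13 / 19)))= -26713024 / 589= -45353.18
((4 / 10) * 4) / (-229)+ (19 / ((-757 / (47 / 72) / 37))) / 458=-1037269 / 124814160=-0.01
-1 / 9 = -0.11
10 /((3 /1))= 10 /3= 3.33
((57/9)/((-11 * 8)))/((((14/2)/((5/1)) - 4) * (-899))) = -95/3085368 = -0.00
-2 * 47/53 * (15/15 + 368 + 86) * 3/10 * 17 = -218127/53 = -4115.60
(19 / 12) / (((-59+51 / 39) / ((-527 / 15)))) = 130169 / 135000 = 0.96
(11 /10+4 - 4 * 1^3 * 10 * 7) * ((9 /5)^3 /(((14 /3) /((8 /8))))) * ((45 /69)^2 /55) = -54108567 /20366500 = -2.66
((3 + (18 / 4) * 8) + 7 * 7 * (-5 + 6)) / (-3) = -88 / 3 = -29.33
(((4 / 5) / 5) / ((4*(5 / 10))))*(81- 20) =122 / 25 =4.88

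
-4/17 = -0.24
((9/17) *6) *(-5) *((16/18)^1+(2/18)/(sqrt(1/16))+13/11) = -39.95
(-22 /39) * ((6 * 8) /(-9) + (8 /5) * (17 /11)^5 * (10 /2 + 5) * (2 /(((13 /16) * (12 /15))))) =-5385253664 /22268961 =-241.83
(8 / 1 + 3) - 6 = 5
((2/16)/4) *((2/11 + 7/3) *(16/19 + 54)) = 43243/10032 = 4.31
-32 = -32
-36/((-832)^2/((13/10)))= -9/133120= -0.00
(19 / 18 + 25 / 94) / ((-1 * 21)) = -559 / 8883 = -0.06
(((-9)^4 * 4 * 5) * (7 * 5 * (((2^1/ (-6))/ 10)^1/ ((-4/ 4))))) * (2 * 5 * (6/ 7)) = 1312200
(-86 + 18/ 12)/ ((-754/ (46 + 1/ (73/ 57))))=44395/ 8468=5.24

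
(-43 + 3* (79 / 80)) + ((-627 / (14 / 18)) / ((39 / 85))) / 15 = -1144193 / 7280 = -157.17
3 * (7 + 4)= 33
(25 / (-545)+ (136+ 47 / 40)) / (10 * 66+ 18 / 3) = 16159 / 78480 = 0.21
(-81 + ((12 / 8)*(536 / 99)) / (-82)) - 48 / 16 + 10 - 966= -1407254 / 1353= -1040.10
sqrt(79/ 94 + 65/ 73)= sqrt(81499974)/ 6862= 1.32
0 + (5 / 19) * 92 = 460 / 19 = 24.21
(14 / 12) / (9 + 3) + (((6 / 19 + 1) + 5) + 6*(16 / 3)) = 52549 / 1368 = 38.41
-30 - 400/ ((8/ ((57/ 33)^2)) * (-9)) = -14620/ 1089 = -13.43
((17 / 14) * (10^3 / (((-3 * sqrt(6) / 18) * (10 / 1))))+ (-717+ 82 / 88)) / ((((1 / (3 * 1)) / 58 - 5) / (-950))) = -1302026775 / 9559 - 140505000 * sqrt(6) / 6083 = -192787.78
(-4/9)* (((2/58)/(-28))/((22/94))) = 47/20097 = 0.00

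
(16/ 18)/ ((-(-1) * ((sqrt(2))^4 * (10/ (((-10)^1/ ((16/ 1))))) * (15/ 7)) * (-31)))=0.00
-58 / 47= -1.23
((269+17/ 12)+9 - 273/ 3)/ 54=2261/ 648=3.49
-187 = -187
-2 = -2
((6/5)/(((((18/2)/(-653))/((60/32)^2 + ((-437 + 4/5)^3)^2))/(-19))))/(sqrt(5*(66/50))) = 9495946086723537039038807*sqrt(165)/27500000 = 4435550401397411657.05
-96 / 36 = -8 / 3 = -2.67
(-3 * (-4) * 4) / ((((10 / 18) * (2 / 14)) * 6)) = 504 / 5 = 100.80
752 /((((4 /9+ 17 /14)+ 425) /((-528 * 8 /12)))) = -33352704 /53759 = -620.41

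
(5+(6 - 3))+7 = 15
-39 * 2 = -78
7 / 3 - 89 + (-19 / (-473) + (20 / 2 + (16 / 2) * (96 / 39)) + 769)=13135478 / 18447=712.07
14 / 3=4.67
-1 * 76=-76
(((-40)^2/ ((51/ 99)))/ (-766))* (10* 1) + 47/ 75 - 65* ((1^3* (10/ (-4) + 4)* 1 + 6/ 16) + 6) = -2155642739/ 3906600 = -551.80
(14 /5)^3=2744 /125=21.95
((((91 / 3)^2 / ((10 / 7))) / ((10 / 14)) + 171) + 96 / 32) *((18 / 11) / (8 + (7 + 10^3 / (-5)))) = -484069 / 50875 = -9.51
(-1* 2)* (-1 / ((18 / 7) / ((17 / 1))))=119 / 9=13.22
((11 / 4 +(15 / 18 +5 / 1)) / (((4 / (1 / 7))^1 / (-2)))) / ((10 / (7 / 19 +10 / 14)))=-309 / 4655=-0.07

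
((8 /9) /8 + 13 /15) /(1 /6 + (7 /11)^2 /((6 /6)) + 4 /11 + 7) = 10648 /86415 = 0.12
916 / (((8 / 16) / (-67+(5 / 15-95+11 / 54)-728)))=-43996396 / 27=-1629496.15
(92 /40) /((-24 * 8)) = -23 /1920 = -0.01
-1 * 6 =-6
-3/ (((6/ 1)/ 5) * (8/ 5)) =-25/ 16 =-1.56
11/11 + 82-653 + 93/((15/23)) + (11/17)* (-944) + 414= -624.22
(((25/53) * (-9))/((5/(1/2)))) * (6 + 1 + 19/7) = -1530/371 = -4.12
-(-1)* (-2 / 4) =-1 / 2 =-0.50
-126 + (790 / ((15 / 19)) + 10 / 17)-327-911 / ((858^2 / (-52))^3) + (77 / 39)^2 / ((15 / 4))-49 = 500.29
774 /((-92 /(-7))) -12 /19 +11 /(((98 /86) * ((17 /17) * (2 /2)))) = 2908433 /42826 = 67.91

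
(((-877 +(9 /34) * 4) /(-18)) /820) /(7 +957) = 14891 /241886880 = 0.00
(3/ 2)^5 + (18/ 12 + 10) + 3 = 707/ 32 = 22.09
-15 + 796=781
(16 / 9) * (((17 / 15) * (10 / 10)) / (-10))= -136 / 675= -0.20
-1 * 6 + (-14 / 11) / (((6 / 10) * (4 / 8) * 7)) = -218 / 33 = -6.61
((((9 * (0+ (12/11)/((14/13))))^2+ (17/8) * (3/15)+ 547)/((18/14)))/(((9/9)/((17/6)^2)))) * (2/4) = 1600626211/813120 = 1968.50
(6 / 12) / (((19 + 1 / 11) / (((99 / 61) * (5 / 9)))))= 121 / 5124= 0.02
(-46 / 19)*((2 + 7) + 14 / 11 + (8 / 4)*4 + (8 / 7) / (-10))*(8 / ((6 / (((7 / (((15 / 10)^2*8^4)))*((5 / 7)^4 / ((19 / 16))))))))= -20099125 / 2059424136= -0.01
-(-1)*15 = 15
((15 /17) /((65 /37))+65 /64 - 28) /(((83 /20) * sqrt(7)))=-2.41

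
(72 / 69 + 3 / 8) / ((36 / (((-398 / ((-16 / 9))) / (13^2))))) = 51939 / 995072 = 0.05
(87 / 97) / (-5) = -87 / 485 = -0.18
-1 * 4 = -4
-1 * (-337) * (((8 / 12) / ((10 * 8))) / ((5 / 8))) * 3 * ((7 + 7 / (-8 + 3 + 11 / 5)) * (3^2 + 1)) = 3033 / 5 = 606.60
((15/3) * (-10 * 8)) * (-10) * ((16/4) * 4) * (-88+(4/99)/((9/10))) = -5015552000/891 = -5629126.82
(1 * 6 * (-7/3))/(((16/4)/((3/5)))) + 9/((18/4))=-1/10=-0.10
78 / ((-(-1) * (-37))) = -78 / 37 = -2.11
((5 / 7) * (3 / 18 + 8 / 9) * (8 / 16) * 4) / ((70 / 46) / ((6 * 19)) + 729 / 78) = 539695 / 3349794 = 0.16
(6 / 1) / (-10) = -3 / 5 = -0.60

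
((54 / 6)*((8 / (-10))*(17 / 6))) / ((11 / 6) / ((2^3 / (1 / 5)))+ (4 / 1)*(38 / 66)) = -8.69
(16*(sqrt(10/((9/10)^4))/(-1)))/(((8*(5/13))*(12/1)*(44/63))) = -455*sqrt(10)/594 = -2.42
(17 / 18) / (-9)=-17 / 162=-0.10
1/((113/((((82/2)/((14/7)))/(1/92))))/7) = 13202/113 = 116.83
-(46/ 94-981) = 46084/ 47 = 980.51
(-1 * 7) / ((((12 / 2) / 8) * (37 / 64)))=-1792 / 111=-16.14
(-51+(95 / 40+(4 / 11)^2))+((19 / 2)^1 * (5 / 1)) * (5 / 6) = -25873 / 2904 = -8.91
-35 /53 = -0.66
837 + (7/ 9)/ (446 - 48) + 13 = 3044707/ 3582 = 850.00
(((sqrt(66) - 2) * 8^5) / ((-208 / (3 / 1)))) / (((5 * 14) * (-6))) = -1024 / 455 + 512 * sqrt(66) / 455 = 6.89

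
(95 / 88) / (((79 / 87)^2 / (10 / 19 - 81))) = -5260455 / 49928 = -105.36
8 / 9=0.89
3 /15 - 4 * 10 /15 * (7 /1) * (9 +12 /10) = -951 /5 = -190.20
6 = 6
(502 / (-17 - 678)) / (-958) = 251 / 332905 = 0.00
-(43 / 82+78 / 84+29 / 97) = -48772 / 27839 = -1.75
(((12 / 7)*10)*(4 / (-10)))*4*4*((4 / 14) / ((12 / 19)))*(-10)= 24320 / 49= 496.33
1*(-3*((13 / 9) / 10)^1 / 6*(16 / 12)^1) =-13 / 135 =-0.10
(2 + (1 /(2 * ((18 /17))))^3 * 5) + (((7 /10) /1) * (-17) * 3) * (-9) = 75542249 /233280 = 323.83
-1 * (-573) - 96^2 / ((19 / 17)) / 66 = 93645 / 209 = 448.06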